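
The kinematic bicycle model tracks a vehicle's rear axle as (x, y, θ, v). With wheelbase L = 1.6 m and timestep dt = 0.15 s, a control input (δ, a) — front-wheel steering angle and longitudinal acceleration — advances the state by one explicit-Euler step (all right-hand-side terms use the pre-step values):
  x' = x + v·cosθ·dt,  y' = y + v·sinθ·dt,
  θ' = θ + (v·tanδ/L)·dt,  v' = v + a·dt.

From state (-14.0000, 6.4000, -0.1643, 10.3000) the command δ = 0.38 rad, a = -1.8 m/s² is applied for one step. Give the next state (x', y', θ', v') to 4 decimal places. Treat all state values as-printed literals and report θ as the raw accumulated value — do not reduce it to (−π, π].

(-12.4758, 6.1473, 0.2214, 10.0300)

x' = -14.0000 + 10.3000·cos(-0.1643)·0.15 = -12.4758
y' = 6.4000 + 10.3000·sin(-0.1643)·0.15 = 6.1473
θ' = -0.1643 + (10.3000/1.6)·tan(0.38)·0.15 = 0.2214
v' = 10.3000 − 1.8000·0.15 = 10.0300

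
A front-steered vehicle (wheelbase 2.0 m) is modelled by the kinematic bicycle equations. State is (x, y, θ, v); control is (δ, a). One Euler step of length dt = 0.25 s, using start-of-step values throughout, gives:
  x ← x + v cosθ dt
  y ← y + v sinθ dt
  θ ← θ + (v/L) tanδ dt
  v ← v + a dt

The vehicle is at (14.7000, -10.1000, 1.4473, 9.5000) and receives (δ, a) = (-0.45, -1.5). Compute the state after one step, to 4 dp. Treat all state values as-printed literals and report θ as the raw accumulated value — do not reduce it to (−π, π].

(14.9926, -7.7431, 0.8737, 9.1250)

x' = 14.7000 + 9.5000·cos(1.4473)·0.25 = 14.9926
y' = -10.1000 + 9.5000·sin(1.4473)·0.25 = -7.7431
θ' = 1.4473 + (9.5000/2.0)·tan(-0.45)·0.25 = 0.8737
v' = 9.5000 − 1.5000·0.25 = 9.1250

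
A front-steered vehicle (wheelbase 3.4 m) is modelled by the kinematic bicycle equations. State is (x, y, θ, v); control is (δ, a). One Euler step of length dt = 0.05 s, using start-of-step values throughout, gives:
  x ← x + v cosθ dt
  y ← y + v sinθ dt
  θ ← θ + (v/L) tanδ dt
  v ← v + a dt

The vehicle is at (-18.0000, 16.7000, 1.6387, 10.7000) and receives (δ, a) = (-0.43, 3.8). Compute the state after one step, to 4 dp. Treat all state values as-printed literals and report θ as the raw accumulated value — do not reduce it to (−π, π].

(-18.0363, 17.2338, 1.5665, 10.8900)

x' = -18.0000 + 10.7000·cos(1.6387)·0.05 = -18.0363
y' = 16.7000 + 10.7000·sin(1.6387)·0.05 = 17.2338
θ' = 1.6387 + (10.7000/3.4)·tan(-0.43)·0.05 = 1.5665
v' = 10.7000 + 3.8000·0.05 = 10.8900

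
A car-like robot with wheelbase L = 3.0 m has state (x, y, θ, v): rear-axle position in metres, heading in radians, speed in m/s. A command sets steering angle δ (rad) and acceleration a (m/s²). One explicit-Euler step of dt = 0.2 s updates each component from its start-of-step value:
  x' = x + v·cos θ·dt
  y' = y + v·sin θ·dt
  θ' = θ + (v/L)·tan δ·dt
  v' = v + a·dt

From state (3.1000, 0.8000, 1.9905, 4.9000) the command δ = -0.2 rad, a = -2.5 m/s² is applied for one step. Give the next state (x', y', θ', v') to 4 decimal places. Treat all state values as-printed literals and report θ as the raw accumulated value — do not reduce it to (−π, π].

(2.7007, 1.6949, 1.9243, 4.4000)

x' = 3.1000 + 4.9000·cos(1.9905)·0.2 = 2.7007
y' = 0.8000 + 4.9000·sin(1.9905)·0.2 = 1.6949
θ' = 1.9905 + (4.9000/3.0)·tan(-0.2)·0.2 = 1.9243
v' = 4.9000 − 2.5000·0.2 = 4.4000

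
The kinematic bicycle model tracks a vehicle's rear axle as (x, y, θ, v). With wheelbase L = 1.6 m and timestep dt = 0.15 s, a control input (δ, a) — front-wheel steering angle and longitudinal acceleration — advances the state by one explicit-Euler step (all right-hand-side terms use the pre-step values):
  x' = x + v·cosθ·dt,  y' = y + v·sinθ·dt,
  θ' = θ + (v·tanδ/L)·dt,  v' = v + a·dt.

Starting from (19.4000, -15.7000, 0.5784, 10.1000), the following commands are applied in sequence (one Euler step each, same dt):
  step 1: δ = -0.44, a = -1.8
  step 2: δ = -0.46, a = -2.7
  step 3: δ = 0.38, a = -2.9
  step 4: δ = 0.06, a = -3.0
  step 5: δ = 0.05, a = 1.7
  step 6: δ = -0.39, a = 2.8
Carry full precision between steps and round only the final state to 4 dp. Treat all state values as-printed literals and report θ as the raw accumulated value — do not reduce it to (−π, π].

(27.4050, -14.8284, -0.2193, 9.2150)

after step 1 (δ=-0.44, a=-1.8): (20.668568, -14.871772, 0.132630, 9.830000)
after step 2 (δ=-0.46, a=-2.7): (22.130118, -14.676783, -0.323957, 9.425000)
after step 3 (δ=0.38, a=-2.9): (23.470329, -15.126808, 0.028961, 8.990000)
after step 4 (δ=0.06, a=-3.0): (24.818264, -15.087760, 0.079591, 8.540000)
after step 5 (δ=0.05, a=1.7): (26.095208, -14.985911, 0.119655, 8.795000)
after step 6 (δ=-0.39, a=2.8): (27.405026, -14.828432, -0.219272, 9.215000)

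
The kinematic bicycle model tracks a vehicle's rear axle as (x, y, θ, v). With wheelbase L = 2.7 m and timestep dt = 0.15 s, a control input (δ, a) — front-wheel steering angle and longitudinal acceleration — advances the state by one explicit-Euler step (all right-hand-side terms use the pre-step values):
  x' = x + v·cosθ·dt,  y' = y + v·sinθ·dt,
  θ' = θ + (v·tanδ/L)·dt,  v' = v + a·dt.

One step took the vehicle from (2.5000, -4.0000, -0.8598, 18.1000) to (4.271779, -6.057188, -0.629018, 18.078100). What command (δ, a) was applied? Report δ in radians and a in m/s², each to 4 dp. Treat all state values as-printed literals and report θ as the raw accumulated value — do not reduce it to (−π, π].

δ = 0.2256, a = -0.1460

a = (v'−v)/dt = (-0.021900)/0.15 = -0.1460
Δθ = θ'−θ = 0.230782;  (v·dt/L) = 18.1000·0.15/2.7 = 1.005556
tan δ = Δθ·L/(v·dt) = 0.229507  →  δ = 0.2256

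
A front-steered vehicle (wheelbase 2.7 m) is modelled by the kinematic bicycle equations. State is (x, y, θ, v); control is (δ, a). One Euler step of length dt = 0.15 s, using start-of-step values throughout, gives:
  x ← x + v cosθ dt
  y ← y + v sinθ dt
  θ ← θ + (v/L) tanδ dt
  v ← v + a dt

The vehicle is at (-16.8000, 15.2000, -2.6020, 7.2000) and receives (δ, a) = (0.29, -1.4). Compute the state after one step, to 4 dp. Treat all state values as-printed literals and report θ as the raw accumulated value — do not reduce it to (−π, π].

x' = -16.8000 + 7.2000·cos(-2.6020)·0.15 = -17.7266
y' = 15.2000 + 7.2000·sin(-2.6020)·0.15 = 14.6451
θ' = -2.6020 + (7.2000/2.7)·tan(0.29)·0.15 = -2.4826
v' = 7.2000 − 1.4000·0.15 = 6.9900

(-17.7266, 14.6451, -2.4826, 6.9900)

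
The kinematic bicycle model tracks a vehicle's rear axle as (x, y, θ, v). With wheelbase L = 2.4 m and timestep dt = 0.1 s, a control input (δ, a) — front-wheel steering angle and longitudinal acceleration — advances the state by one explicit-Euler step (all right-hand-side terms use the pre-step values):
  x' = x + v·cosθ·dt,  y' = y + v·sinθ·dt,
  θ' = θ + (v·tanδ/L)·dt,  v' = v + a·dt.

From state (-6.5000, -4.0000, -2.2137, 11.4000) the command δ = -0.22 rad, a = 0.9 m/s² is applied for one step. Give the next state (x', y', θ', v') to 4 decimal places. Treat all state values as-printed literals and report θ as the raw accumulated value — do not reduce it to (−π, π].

(-7.1835, -4.9124, -2.3199, 11.4900)

x' = -6.5000 + 11.4000·cos(-2.2137)·0.1 = -7.1835
y' = -4.0000 + 11.4000·sin(-2.2137)·0.1 = -4.9124
θ' = -2.2137 + (11.4000/2.4)·tan(-0.22)·0.1 = -2.3199
v' = 11.4000 + 0.9000·0.1 = 11.4900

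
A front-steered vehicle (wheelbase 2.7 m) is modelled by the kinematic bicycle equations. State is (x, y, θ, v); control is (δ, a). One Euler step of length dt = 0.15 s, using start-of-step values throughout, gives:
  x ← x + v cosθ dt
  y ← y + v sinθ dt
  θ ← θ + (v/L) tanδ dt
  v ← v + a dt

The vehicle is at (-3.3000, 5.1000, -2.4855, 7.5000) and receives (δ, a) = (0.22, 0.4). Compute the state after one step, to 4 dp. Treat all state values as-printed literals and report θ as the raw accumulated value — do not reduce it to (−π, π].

(-4.1914, 4.4137, -2.3923, 7.5600)

x' = -3.3000 + 7.5000·cos(-2.4855)·0.15 = -4.1914
y' = 5.1000 + 7.5000·sin(-2.4855)·0.15 = 4.4137
θ' = -2.4855 + (7.5000/2.7)·tan(0.22)·0.15 = -2.3923
v' = 7.5000 + 0.4000·0.15 = 7.5600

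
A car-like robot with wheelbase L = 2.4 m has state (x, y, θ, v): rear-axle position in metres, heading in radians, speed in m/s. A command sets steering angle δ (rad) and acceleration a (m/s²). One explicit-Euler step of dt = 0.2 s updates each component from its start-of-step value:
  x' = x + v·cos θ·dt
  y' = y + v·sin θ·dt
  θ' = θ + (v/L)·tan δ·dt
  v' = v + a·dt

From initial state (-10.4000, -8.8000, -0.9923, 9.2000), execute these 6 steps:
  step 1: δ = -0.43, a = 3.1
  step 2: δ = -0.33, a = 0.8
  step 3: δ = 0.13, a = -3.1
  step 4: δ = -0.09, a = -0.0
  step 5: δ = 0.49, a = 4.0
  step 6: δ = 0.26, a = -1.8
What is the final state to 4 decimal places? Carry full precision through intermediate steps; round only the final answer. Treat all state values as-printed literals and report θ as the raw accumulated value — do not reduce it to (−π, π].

(-8.1903, -19.8592, -0.9446, 9.8000)

after step 1 (δ=-0.43, a=3.1): (-9.393951, -10.340606, -1.343909, 9.820000)
after step 2 (δ=-0.33, a=0.8): (-8.952159, -12.254271, -1.624209, 9.980000)
after step 3 (δ=0.13, a=-3.1): (-9.058720, -14.247425, -1.515479, 9.360000)
after step 4 (δ=-0.09, a=-0.0): (-8.955219, -16.116561, -1.585869, 9.360000)
after step 5 (δ=0.49, a=4.0): (-8.983434, -17.988349, -1.169827, 10.160000)
after step 6 (δ=0.26, a=-1.8): (-8.190321, -19.859176, -0.944595, 9.800000)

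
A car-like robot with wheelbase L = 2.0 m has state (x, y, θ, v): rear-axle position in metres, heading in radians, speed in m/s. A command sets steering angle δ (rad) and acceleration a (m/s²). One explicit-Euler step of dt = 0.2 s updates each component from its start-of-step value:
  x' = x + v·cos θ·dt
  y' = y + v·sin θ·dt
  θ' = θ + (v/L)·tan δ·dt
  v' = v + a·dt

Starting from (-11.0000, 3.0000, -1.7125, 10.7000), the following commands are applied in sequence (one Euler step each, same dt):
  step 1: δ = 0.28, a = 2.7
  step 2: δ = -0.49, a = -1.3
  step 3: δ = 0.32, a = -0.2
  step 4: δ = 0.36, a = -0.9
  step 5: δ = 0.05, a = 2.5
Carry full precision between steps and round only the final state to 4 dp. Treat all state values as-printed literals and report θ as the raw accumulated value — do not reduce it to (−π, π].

(-11.2838, -7.5385, -1.1748, 11.2600)

after step 1 (δ=0.28, a=2.7): (-11.302232, 0.881450, -1.404817, 11.240000)
after step 2 (δ=-0.49, a=-1.3): (-10.930821, -1.335656, -2.004345, 10.980000)
after step 3 (δ=0.32, a=-0.2): (-11.853347, -3.328484, -1.640480, 10.940000)
after step 4 (δ=0.36, a=-0.9): (-12.005691, -5.511174, -1.228695, 10.760000)
after step 5 (δ=0.05, a=2.5): (-11.283765, -7.538469, -1.174850, 11.260000)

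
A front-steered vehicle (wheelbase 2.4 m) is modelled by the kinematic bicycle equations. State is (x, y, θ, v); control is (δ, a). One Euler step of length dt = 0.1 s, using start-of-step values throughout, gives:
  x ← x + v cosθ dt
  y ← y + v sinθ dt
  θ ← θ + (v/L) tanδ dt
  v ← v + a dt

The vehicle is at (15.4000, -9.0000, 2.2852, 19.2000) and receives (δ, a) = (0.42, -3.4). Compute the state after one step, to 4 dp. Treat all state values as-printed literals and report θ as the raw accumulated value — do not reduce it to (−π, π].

x' = 15.4000 + 19.2000·cos(2.2852)·0.1 = 14.1421
y' = -9.0000 + 19.2000·sin(2.2852)·0.1 = -7.5495
θ' = 2.2852 + (19.2000/2.4)·tan(0.42)·0.1 = 2.6425
v' = 19.2000 − 3.4000·0.1 = 18.8600

(14.1421, -7.5495, 2.6425, 18.8600)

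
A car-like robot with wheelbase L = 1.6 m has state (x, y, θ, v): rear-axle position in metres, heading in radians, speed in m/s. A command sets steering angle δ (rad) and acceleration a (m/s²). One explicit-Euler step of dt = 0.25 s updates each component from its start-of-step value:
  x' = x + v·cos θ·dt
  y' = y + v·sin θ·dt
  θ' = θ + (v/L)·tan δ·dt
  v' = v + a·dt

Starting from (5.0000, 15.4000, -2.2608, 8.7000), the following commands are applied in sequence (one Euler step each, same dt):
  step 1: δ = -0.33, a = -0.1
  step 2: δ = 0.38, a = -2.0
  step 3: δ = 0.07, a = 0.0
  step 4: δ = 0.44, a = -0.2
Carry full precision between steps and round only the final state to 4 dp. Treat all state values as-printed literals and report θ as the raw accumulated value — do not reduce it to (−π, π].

(-0.5706, 9.4088, -1.4941, 8.1250)

after step 1 (δ=-0.33, a=-0.1): (3.615525, 13.722545, -2.726420, 8.675000)
after step 2 (δ=0.38, a=-2.0): (1.631018, 12.847784, -2.185028, 8.175000)
after step 3 (δ=0.07, a=0.0): (0.453142, 11.177598, -2.095468, 8.175000)
after step 4 (δ=0.44, a=-0.2): (-0.570632, 9.408756, -1.494119, 8.125000)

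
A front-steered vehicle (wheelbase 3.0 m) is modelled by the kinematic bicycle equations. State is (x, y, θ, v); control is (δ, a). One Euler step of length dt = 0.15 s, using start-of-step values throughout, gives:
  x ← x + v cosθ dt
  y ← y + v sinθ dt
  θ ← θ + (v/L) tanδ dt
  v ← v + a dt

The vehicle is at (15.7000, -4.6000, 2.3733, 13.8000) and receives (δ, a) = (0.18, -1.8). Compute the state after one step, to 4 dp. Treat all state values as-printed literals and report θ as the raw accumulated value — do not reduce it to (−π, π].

x' = 15.7000 + 13.8000·cos(2.3733)·0.15 = 14.2115
y' = -4.6000 + 13.8000·sin(2.3733)·0.15 = -3.1615
θ' = 2.3733 + (13.8000/3.0)·tan(0.18)·0.15 = 2.4989
v' = 13.8000 − 1.8000·0.15 = 13.5300

(14.2115, -3.1615, 2.4989, 13.5300)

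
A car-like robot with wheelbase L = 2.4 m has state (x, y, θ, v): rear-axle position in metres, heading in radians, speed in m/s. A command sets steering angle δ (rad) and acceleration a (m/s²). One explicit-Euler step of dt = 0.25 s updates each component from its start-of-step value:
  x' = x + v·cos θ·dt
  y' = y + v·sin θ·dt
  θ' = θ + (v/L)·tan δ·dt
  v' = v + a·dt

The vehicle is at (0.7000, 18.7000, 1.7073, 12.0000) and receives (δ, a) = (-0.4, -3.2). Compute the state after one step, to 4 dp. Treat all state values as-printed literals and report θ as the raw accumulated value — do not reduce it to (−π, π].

x' = 0.7000 + 12.0000·cos(1.7073)·0.25 = 0.2918
y' = 18.7000 + 12.0000·sin(1.7073)·0.25 = 21.6721
θ' = 1.7073 + (12.0000/2.4)·tan(-0.4)·0.25 = 1.1788
v' = 12.0000 − 3.2000·0.25 = 11.2000

(0.2918, 21.6721, 1.1788, 11.2000)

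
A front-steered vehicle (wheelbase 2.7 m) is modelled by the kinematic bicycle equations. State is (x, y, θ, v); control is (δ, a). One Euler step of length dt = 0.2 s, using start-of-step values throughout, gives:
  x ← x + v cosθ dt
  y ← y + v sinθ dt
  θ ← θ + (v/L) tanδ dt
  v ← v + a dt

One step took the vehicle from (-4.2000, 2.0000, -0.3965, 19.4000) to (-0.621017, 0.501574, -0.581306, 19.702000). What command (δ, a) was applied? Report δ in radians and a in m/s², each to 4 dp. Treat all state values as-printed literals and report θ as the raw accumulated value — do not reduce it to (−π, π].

δ = -0.1279, a = 1.5100

a = (v'−v)/dt = (0.302000)/0.2 = 1.5100
Δθ = θ'−θ = -0.184806;  (v·dt/L) = 19.4000·0.2/2.7 = 1.437037
tan δ = Δθ·L/(v·dt) = -0.128602  →  δ = -0.1279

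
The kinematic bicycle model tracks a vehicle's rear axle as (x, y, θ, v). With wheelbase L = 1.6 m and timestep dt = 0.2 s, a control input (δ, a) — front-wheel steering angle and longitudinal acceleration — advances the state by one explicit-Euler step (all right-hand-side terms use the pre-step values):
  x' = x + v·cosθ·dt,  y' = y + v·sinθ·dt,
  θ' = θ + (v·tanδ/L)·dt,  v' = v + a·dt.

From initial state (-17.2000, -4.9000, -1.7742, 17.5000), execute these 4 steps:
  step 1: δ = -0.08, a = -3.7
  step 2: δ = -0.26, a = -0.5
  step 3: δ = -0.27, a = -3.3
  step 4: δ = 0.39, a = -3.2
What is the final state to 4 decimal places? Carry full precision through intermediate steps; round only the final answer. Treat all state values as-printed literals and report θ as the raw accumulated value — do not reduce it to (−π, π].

(-25.0242, -13.6045, -2.2611, 15.3600)

after step 1 (δ=-0.08, a=-3.7): (-17.907014, -8.327846, -1.949574, 16.760000)
after step 2 (δ=-0.26, a=-0.5): (-19.146534, -11.442247, -2.506889, 16.660000)
after step 3 (δ=-0.27, a=-3.3): (-21.829620, -13.417919, -3.083238, 16.000000)
after step 4 (δ=0.39, a=-3.2): (-25.024173, -13.604547, -2.261128, 15.360000)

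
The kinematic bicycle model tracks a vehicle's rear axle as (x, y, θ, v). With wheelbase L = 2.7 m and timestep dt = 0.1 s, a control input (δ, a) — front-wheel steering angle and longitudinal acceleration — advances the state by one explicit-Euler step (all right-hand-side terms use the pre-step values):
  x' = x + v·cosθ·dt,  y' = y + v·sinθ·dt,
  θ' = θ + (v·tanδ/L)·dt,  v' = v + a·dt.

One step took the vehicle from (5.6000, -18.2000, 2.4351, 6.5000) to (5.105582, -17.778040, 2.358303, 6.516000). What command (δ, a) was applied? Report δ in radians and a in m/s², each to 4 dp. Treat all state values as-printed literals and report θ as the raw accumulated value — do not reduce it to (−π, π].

δ = -0.3088, a = 0.1600

a = (v'−v)/dt = (0.016000)/0.1 = 0.1600
Δθ = θ'−θ = -0.076797;  (v·dt/L) = 6.5000·0.1/2.7 = 0.240741
tan δ = Δθ·L/(v·dt) = -0.319003  →  δ = -0.3088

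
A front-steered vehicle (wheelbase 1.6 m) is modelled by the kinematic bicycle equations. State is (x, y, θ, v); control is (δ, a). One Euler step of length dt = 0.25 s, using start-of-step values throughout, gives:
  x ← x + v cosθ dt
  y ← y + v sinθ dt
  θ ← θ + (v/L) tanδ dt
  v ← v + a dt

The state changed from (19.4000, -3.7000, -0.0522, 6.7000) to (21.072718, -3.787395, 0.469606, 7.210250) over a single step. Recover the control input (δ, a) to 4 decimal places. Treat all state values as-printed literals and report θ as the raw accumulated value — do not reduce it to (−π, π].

a = (v'−v)/dt = (0.510250)/0.25 = 2.0410
Δθ = θ'−θ = 0.521806;  (v·dt/L) = 6.7000·0.25/1.6 = 1.046875
tan δ = Δθ·L/(v·dt) = 0.498442  →  δ = 0.4624

δ = 0.4624, a = 2.0410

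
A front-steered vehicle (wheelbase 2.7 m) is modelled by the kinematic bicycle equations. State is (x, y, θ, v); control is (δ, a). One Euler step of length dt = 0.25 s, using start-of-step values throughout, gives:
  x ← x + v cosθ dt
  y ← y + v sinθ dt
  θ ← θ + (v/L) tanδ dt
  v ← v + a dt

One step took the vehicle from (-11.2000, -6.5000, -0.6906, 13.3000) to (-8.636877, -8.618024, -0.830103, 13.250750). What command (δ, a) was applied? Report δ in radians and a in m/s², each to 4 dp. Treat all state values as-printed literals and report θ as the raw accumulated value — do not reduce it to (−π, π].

a = (v'−v)/dt = (-0.049250)/0.25 = -0.1970
Δθ = θ'−θ = -0.139503;  (v·dt/L) = 13.3000·0.25/2.7 = 1.231481
tan δ = Δθ·L/(v·dt) = -0.113281  →  δ = -0.1128

δ = -0.1128, a = -0.1970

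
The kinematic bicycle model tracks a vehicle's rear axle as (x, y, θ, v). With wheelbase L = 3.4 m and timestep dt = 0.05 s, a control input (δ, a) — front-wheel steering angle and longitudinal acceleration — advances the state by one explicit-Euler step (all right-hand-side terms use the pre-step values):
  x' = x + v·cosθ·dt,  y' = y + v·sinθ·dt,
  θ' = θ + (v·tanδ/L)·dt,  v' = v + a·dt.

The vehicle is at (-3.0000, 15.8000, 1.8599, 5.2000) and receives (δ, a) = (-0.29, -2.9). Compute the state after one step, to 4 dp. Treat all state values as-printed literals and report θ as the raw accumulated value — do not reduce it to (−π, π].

x' = -3.0000 + 5.2000·cos(1.8599)·0.05 = -3.0741
y' = 15.8000 + 5.2000·sin(1.8599)·0.05 = 16.0492
θ' = 1.8599 + (5.2000/3.4)·tan(-0.29)·0.05 = 1.8371
v' = 5.2000 − 2.9000·0.05 = 5.0550

(-3.0741, 16.0492, 1.8371, 5.0550)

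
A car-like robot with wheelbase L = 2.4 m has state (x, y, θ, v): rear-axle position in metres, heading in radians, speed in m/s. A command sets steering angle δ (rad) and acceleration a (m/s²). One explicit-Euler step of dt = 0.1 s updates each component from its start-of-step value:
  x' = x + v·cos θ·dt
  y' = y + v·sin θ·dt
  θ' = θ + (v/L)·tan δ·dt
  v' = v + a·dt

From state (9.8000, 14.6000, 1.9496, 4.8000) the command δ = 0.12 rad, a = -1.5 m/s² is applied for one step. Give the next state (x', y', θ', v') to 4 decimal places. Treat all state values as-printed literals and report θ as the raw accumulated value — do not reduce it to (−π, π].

(9.6225, 15.0460, 1.9737, 4.6500)

x' = 9.8000 + 4.8000·cos(1.9496)·0.1 = 9.6225
y' = 14.6000 + 4.8000·sin(1.9496)·0.1 = 15.0460
θ' = 1.9496 + (4.8000/2.4)·tan(0.12)·0.1 = 1.9737
v' = 4.8000 − 1.5000·0.1 = 4.6500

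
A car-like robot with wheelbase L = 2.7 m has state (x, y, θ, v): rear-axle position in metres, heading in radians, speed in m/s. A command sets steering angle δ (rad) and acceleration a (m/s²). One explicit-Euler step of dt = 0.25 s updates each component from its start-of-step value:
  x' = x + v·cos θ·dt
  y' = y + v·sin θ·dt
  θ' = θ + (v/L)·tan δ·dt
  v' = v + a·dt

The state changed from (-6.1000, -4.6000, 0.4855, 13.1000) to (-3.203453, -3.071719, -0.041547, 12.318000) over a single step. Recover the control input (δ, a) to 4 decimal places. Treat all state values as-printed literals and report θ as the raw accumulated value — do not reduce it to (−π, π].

a = (v'−v)/dt = (-0.782000)/0.25 = -3.1280
Δθ = θ'−θ = -0.527047;  (v·dt/L) = 13.1000·0.25/2.7 = 1.212963
tan δ = Δθ·L/(v·dt) = -0.434512  →  δ = -0.4099

δ = -0.4099, a = -3.1280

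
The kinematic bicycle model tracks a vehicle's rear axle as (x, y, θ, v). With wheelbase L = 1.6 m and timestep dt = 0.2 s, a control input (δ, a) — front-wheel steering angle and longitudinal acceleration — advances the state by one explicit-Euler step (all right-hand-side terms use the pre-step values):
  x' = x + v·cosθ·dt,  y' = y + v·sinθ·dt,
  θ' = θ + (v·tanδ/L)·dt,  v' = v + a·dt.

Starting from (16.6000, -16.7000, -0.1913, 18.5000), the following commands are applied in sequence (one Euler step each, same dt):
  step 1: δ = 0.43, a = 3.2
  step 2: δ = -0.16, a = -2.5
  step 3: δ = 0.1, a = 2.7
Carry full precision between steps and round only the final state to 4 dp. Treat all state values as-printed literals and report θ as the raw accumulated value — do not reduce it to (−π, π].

after step 1 (δ=0.43, a=3.2): (20.232504, -17.403501, 0.869261, 19.140000)
after step 2 (δ=-0.16, a=-2.5): (22.703061, -14.479474, 0.483161, 18.640000)
after step 3 (δ=0.1, a=2.7): (26.004321, -12.747518, 0.716941, 19.180000)

(26.0043, -12.7475, 0.7169, 19.1800)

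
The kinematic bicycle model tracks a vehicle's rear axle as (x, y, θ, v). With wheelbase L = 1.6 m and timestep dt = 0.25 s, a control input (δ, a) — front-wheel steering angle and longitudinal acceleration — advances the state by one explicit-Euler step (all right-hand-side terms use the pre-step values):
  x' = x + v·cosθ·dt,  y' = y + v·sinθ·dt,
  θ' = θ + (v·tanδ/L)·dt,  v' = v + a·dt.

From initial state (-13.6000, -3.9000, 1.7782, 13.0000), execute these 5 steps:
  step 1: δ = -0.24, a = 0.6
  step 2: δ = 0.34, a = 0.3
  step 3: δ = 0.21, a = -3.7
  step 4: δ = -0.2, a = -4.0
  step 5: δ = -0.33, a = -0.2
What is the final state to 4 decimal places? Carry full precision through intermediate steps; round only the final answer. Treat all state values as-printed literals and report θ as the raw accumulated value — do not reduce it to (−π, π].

after step 1 (δ=-0.24, a=0.6): (-14.269240, -0.719651, 1.281119, 13.150000)
after step 2 (δ=0.34, a=0.3): (-13.330189, 2.430879, 2.007938, 13.225000)
after step 3 (δ=0.21, a=-3.7): (-14.729895, 5.426227, 2.448377, 12.300000)
after step 4 (δ=-0.2, a=-4.0): (-17.095170, 7.391195, 2.058793, 11.300000)
after step 5 (δ=-0.33, a=-0.2): (-18.419693, 9.886444, 1.454023, 11.250000)

(-18.4197, 9.8864, 1.4540, 11.2500)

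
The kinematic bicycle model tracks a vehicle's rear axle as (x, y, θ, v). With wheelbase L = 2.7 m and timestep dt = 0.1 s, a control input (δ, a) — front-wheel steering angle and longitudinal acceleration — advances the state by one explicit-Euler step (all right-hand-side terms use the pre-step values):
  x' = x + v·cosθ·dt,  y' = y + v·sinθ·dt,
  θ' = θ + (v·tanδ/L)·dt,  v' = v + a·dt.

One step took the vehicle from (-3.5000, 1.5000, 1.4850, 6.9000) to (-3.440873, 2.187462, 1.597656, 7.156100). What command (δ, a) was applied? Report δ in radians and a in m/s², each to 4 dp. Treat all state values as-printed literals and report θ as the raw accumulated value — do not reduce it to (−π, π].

a = (v'−v)/dt = (0.256100)/0.1 = 2.5610
Δθ = θ'−θ = 0.112656;  (v·dt/L) = 6.9000·0.1/2.7 = 0.255556
tan δ = Δθ·L/(v·dt) = 0.440828  →  δ = 0.4152

δ = 0.4152, a = 2.5610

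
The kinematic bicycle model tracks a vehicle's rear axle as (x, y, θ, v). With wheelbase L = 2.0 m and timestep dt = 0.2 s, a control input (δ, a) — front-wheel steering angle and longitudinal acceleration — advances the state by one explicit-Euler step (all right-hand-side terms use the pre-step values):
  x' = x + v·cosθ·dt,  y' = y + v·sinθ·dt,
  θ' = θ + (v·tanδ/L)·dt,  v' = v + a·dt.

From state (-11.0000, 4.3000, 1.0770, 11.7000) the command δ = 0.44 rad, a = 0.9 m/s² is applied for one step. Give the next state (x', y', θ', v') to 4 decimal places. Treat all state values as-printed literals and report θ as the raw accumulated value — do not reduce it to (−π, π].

(-9.8909, 6.3605, 1.6278, 11.8800)

x' = -11.0000 + 11.7000·cos(1.0770)·0.2 = -9.8909
y' = 4.3000 + 11.7000·sin(1.0770)·0.2 = 6.3605
θ' = 1.0770 + (11.7000/2.0)·tan(0.44)·0.2 = 1.6278
v' = 11.7000 + 0.9000·0.2 = 11.8800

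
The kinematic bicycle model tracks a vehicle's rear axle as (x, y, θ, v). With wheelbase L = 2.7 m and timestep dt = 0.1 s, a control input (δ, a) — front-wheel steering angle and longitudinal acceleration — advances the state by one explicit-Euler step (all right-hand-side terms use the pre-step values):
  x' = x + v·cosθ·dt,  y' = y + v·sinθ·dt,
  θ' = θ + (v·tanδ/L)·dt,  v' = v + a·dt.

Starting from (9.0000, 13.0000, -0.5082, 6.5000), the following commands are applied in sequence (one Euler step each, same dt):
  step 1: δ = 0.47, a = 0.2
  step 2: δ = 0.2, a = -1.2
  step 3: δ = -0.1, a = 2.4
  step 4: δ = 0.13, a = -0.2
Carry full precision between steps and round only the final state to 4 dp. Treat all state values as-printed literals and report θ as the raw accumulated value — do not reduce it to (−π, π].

(11.3972, 11.9923, -0.3286, 6.6200)

after step 1 (δ=0.47, a=0.2): (9.567854, 12.683706, -0.385912, 6.520000)
after step 2 (δ=0.2, a=-1.2): (10.171903, 12.438291, -0.336961, 6.400000)
after step 3 (δ=-0.1, a=2.4): (10.775912, 12.226694, -0.360744, 6.640000)
after step 4 (δ=0.13, a=-0.2): (11.397173, 11.992321, -0.328593, 6.620000)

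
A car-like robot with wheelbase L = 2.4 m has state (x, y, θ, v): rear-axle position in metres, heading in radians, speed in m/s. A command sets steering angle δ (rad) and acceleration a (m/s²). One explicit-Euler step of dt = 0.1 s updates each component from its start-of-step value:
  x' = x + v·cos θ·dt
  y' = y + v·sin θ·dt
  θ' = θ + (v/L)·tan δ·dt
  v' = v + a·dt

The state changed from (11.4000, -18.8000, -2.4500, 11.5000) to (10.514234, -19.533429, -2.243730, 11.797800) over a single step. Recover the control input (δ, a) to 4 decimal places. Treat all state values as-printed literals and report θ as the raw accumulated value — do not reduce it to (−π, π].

δ = 0.4065, a = 2.9780

a = (v'−v)/dt = (0.297800)/0.1 = 2.9780
Δθ = θ'−θ = 0.206270;  (v·dt/L) = 11.5000·0.1/2.4 = 0.479167
tan δ = Δθ·L/(v·dt) = 0.430477  →  δ = 0.4065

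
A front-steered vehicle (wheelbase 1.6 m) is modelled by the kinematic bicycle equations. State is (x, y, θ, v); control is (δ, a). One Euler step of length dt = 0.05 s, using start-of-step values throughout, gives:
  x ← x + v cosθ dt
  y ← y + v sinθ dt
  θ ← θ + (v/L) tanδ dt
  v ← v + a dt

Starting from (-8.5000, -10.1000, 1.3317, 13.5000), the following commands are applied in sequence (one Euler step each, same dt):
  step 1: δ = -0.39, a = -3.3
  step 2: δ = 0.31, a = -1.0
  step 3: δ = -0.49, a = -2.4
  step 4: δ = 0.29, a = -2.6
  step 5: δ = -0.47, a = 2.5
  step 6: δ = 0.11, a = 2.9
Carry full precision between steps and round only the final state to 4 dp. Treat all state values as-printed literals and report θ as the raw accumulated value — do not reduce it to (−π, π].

(-6.9706, -6.4628, 1.0316, 13.3050)

after step 1 (δ=-0.39, a=-3.3): (-8.340143, -9.444202, 1.158286, 13.335000)
after step 2 (δ=0.31, a=-1.0): (-8.072836, -8.833381, 1.291773, 13.285000)
after step 3 (δ=-0.49, a=-2.4): (-7.889891, -8.194821, 1.070333, 13.165000)
after step 4 (δ=0.29, a=-2.6): (-7.574041, -7.617298, 1.193102, 13.035000)
after step 5 (δ=-0.47, a=2.5): (-7.333690, -7.011485, 0.986185, 13.160000)
after step 6 (δ=0.11, a=2.9): (-6.970556, -6.462761, 1.031606, 13.305000)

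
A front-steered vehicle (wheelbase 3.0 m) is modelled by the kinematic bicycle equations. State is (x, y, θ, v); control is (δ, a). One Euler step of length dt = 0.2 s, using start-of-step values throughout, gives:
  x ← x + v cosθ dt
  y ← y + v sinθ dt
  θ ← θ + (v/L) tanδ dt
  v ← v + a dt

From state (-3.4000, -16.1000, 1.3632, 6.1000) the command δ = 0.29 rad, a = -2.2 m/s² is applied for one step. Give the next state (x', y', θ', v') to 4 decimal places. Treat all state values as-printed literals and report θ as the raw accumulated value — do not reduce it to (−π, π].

x' = -3.4000 + 6.1000·cos(1.3632)·0.2 = -3.1485
y' = -16.1000 + 6.1000·sin(1.3632)·0.2 = -14.9062
θ' = 1.3632 + (6.1000/3.0)·tan(0.29)·0.2 = 1.4846
v' = 6.1000 − 2.2000·0.2 = 5.6600

(-3.1485, -14.9062, 1.4846, 5.6600)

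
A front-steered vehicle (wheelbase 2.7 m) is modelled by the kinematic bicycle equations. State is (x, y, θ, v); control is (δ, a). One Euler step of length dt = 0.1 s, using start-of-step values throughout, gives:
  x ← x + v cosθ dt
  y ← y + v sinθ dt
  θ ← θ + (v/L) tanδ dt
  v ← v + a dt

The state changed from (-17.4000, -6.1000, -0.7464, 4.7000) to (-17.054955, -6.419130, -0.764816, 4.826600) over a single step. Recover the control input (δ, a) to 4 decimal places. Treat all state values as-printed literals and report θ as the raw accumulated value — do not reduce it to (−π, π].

a = (v'−v)/dt = (0.126600)/0.1 = 1.2660
Δθ = θ'−θ = -0.018416;  (v·dt/L) = 4.7000·0.1/2.7 = 0.174074
tan δ = Δθ·L/(v·dt) = -0.105794  →  δ = -0.1054

δ = -0.1054, a = 1.2660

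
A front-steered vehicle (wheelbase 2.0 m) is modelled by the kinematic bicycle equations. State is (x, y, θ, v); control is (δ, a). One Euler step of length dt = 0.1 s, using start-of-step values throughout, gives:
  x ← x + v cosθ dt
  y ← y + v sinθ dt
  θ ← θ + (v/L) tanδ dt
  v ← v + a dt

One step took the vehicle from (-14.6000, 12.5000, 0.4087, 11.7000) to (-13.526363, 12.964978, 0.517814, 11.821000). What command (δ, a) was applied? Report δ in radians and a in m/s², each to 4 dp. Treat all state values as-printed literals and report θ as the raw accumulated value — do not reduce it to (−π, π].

δ = 0.1844, a = 1.2100

a = (v'−v)/dt = (0.121000)/0.1 = 1.2100
Δθ = θ'−θ = 0.109114;  (v·dt/L) = 11.7000·0.1/2.0 = 0.585000
tan δ = Δθ·L/(v·dt) = 0.186520  →  δ = 0.1844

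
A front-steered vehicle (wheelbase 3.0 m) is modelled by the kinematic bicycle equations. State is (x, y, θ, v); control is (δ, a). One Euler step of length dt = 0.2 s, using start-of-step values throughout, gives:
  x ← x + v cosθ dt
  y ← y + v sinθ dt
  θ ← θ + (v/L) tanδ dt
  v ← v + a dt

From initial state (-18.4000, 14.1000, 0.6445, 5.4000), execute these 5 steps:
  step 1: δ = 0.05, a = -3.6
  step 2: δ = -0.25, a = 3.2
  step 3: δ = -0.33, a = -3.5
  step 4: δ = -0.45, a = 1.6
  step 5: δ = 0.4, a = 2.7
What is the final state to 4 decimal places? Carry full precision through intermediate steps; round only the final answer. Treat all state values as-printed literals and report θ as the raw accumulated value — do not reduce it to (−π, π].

after step 1 (δ=0.05, a=-3.6): (-17.536648, 14.748863, 0.662515, 4.680000)
after step 2 (δ=-0.25, a=3.2): (-16.798661, 15.324598, 0.582848, 5.320000)
after step 3 (δ=-0.33, a=-3.5): (-15.910329, 15.910228, 0.461366, 4.620000)
after step 4 (δ=-0.45, a=1.6): (-15.082938, 16.321567, 0.312585, 4.940000)
after step 5 (δ=0.4, a=2.7): (-14.142814, 16.625396, 0.451825, 5.480000)

(-14.1428, 16.6254, 0.4518, 5.4800)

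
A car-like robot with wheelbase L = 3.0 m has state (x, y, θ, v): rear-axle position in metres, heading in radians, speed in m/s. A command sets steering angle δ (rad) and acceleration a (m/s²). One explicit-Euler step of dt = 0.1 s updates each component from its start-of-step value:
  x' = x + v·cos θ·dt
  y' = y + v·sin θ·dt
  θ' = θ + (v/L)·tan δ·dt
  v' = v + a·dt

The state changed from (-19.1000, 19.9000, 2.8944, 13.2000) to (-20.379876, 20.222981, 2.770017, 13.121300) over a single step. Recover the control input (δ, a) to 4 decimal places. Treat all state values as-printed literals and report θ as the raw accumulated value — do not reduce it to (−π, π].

δ = -0.2755, a = -0.7870

a = (v'−v)/dt = (-0.078700)/0.1 = -0.7870
Δθ = θ'−θ = -0.124383;  (v·dt/L) = 13.2000·0.1/3.0 = 0.440000
tan δ = Δθ·L/(v·dt) = -0.282689  →  δ = -0.2755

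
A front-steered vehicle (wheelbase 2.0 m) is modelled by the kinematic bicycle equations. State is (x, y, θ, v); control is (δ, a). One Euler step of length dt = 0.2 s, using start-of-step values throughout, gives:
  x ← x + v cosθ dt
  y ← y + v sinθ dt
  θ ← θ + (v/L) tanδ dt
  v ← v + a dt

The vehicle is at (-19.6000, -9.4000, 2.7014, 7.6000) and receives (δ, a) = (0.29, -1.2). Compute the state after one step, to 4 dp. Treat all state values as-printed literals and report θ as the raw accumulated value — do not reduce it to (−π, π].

(-20.9751, -8.7523, 2.9282, 7.3600)

x' = -19.6000 + 7.6000·cos(2.7014)·0.2 = -20.9751
y' = -9.4000 + 7.6000·sin(2.7014)·0.2 = -8.7523
θ' = 2.7014 + (7.6000/2.0)·tan(0.29)·0.2 = 2.9282
v' = 7.6000 − 1.2000·0.2 = 7.3600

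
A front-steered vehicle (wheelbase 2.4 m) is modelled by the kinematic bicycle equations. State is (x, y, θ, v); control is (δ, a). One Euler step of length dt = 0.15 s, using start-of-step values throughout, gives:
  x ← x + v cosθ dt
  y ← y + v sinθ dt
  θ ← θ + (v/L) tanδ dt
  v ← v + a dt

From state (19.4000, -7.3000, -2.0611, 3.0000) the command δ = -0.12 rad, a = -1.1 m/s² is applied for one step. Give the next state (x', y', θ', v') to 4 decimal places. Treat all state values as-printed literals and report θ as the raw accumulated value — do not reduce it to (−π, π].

(19.1881, -7.6970, -2.0837, 2.8350)

x' = 19.4000 + 3.0000·cos(-2.0611)·0.15 = 19.1881
y' = -7.3000 + 3.0000·sin(-2.0611)·0.15 = -7.6970
θ' = -2.0611 + (3.0000/2.4)·tan(-0.12)·0.15 = -2.0837
v' = 3.0000 − 1.1000·0.15 = 2.8350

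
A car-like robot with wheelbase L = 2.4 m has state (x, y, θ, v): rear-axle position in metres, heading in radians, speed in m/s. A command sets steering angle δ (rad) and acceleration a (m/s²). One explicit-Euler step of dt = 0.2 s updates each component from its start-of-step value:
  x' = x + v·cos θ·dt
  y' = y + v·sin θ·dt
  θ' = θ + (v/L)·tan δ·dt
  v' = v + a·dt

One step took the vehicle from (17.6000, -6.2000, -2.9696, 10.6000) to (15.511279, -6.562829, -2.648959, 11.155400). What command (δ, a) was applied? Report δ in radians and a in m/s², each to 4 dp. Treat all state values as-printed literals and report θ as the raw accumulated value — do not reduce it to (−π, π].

δ = 0.3482, a = 2.7770

a = (v'−v)/dt = (0.555400)/0.2 = 2.7770
Δθ = θ'−θ = 0.320641;  (v·dt/L) = 10.6000·0.2/2.4 = 0.883333
tan δ = Δθ·L/(v·dt) = 0.362990  →  δ = 0.3482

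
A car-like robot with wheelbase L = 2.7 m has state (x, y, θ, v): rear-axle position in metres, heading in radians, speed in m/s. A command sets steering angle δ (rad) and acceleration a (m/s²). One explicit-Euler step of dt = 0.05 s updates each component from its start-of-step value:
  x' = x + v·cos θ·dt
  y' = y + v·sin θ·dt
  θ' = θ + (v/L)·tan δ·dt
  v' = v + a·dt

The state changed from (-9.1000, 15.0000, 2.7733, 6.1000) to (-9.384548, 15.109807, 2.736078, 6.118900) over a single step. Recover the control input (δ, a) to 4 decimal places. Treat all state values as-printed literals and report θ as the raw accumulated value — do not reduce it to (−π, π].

a = (v'−v)/dt = (0.018900)/0.05 = 0.3780
Δθ = θ'−θ = -0.037222;  (v·dt/L) = 6.1000·0.05/2.7 = 0.112963
tan δ = Δθ·L/(v·dt) = -0.329506  →  δ = -0.3183

δ = -0.3183, a = 0.3780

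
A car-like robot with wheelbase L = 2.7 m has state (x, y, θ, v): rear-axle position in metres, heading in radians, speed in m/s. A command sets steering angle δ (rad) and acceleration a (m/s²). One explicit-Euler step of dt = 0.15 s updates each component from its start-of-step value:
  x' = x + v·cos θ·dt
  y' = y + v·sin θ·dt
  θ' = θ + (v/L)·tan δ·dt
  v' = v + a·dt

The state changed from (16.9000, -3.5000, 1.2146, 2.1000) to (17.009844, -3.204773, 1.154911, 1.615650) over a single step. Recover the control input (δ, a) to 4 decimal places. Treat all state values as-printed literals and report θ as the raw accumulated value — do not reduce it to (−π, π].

a = (v'−v)/dt = (-0.484350)/0.15 = -3.2290
Δθ = θ'−θ = -0.059689;  (v·dt/L) = 2.1000·0.15/2.7 = 0.116667
tan δ = Δθ·L/(v·dt) = -0.511620  →  δ = -0.4729

δ = -0.4729, a = -3.2290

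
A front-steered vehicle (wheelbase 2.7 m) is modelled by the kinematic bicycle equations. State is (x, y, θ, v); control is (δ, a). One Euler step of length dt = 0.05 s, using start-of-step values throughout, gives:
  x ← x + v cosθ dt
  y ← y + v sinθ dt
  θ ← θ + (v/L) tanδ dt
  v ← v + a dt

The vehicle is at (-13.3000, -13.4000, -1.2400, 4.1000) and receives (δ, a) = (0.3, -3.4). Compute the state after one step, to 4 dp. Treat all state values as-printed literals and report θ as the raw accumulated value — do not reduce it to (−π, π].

(-13.2334, -13.5939, -1.2165, 3.9300)

x' = -13.3000 + 4.1000·cos(-1.2400)·0.05 = -13.2334
y' = -13.4000 + 4.1000·sin(-1.2400)·0.05 = -13.5939
θ' = -1.2400 + (4.1000/2.7)·tan(0.3)·0.05 = -1.2165
v' = 4.1000 − 3.4000·0.05 = 3.9300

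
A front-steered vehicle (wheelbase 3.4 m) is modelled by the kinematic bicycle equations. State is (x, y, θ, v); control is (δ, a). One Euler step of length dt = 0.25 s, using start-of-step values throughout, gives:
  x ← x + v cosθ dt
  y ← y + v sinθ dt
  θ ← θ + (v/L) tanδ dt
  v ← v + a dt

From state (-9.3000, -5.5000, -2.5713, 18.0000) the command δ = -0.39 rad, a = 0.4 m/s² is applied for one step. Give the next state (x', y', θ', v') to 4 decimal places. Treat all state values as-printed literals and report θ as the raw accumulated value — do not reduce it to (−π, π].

x' = -9.3000 + 18.0000·cos(-2.5713)·0.25 = -13.0878
y' = -5.5000 + 18.0000·sin(-2.5713)·0.25 = -7.9295
θ' = -2.5713 + (18.0000/3.4)·tan(-0.39)·0.25 = -3.1153
v' = 18.0000 + 0.4000·0.25 = 18.1000

(-13.0878, -7.9295, -3.1153, 18.1000)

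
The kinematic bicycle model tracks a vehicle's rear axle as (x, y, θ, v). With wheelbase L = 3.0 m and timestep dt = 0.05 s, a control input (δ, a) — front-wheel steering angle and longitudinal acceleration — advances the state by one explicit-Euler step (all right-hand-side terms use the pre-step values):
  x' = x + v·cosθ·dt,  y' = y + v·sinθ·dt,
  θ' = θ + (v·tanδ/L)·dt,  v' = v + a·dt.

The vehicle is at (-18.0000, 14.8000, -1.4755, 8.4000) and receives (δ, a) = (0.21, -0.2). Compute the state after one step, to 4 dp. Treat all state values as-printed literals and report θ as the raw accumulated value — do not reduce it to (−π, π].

x' = -18.0000 + 8.4000·cos(-1.4755)·0.05 = -17.9600
y' = 14.8000 + 8.4000·sin(-1.4755)·0.05 = 14.3819
θ' = -1.4755 + (8.4000/3.0)·tan(0.21)·0.05 = -1.4457
v' = 8.4000 − 0.2000·0.05 = 8.3900

(-17.9600, 14.3819, -1.4457, 8.3900)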